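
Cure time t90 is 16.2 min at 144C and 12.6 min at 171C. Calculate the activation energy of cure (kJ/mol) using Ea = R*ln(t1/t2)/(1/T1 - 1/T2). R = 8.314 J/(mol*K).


T1 = 417.15 K, T2 = 444.15 K
1/T1 - 1/T2 = 1.4573e-04
ln(t1/t2) = ln(16.2/12.6) = 0.2513
Ea = 8.314 * 0.2513 / 1.4573e-04 = 14337.9015 J/mol
Ea = 14.34 kJ/mol

14.34 kJ/mol


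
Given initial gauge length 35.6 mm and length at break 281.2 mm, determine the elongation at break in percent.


Elongation = (Lf - L0) / L0 * 100
= (281.2 - 35.6) / 35.6 * 100
= 245.6 / 35.6 * 100
= 689.9%

689.9%


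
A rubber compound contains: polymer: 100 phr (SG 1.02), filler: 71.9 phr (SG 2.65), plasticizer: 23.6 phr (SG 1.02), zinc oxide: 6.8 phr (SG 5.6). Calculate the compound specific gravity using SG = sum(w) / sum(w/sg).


Sum of weights = 202.3
Volume contributions:
  polymer: 100/1.02 = 98.0392
  filler: 71.9/2.65 = 27.1321
  plasticizer: 23.6/1.02 = 23.1373
  zinc oxide: 6.8/5.6 = 1.2143
Sum of volumes = 149.5228
SG = 202.3 / 149.5228 = 1.353

SG = 1.353


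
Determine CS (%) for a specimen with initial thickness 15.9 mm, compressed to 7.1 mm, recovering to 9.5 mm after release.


CS = (t0 - recovered) / (t0 - ts) * 100
= (15.9 - 9.5) / (15.9 - 7.1) * 100
= 6.4 / 8.8 * 100
= 72.7%

72.7%


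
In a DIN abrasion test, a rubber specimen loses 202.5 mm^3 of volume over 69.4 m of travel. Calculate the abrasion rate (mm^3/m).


Rate = volume_loss / distance
= 202.5 / 69.4
= 2.918 mm^3/m

2.918 mm^3/m


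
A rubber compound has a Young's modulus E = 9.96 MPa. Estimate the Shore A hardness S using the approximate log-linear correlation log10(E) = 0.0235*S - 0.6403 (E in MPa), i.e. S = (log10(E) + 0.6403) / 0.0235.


log10(E) = 0.0235*S - 0.6403  =>  S = (log10(E) + 0.6403) / 0.0235
log10(9.96) = 0.998259
S = (0.998259 + 0.6403) / 0.0235 = 1.638559 / 0.0235
S = 69.7

Shore A = 69.7


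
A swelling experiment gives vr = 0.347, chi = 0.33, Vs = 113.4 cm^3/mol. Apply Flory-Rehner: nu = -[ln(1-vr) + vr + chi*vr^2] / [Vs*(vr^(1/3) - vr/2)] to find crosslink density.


ln(1 - vr) = ln(1 - 0.347) = -0.4262
Numerator = -((-0.4262) + 0.347 + 0.33 * 0.347^2) = 0.0394
Denominator = 113.4 * (0.347^(1/3) - 0.347/2) = 60.0125
nu = 0.0394 / 60.0125 = 6.5725e-04 mol/cm^3

6.5725e-04 mol/cm^3


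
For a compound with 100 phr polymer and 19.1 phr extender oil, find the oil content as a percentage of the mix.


Oil % = oil / (100 + oil) * 100
= 19.1 / (100 + 19.1) * 100
= 19.1 / 119.1 * 100
= 16.04%

16.04%


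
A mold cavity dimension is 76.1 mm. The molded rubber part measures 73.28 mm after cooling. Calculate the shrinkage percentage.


Shrinkage = (mold - part) / mold * 100
= (76.1 - 73.28) / 76.1 * 100
= 2.82 / 76.1 * 100
= 3.71%

3.71%


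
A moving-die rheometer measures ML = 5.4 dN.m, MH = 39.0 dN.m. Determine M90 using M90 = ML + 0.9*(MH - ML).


M90 = ML + 0.9 * (MH - ML)
M90 = 5.4 + 0.9 * (39.0 - 5.4)
M90 = 5.4 + 0.9 * 33.6
M90 = 35.64 dN.m

35.64 dN.m


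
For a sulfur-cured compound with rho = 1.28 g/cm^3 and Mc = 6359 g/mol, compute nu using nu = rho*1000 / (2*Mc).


nu = rho * 1000 / (2 * Mc)
nu = 1.28 * 1000 / (2 * 6359)
nu = 1280.0 / 12718
nu = 0.1006 mol/L

0.1006 mol/L


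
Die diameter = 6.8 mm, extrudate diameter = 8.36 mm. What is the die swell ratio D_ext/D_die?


Die swell ratio = D_extrudate / D_die
= 8.36 / 6.8
= 1.229

Die swell = 1.229


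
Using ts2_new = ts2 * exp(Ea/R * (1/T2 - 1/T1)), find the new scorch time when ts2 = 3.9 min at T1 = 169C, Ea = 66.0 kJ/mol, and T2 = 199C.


Convert temperatures: T1 = 169 + 273.15 = 442.15 K, T2 = 199 + 273.15 = 472.15 K
ts2_new = 3.9 * exp(66000 / 8.314 * (1/472.15 - 1/442.15))
1/T2 - 1/T1 = -1.4370e-04
ts2_new = 1.25 min

1.25 min


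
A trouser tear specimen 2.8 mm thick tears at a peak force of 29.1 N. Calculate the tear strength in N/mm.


Tear strength = force / thickness
= 29.1 / 2.8
= 10.39 N/mm

10.39 N/mm


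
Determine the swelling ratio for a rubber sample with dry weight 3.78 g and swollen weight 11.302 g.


Q = W_swollen / W_dry
Q = 11.302 / 3.78
Q = 2.99

Q = 2.99


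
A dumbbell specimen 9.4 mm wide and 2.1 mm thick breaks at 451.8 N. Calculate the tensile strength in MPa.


Area = width * thickness = 9.4 * 2.1 = 19.74 mm^2
TS = force / area = 451.8 / 19.74 = 22.89 MPa

22.89 MPa


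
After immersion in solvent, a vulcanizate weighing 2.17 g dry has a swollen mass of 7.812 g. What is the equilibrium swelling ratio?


Q = W_swollen / W_dry
Q = 7.812 / 2.17
Q = 3.6

Q = 3.6


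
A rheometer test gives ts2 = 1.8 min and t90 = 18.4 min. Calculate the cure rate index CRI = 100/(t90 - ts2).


CRI = 100 / (t90 - ts2)
= 100 / (18.4 - 1.8)
= 100 / 16.6
= 6.02 min^-1

6.02 min^-1


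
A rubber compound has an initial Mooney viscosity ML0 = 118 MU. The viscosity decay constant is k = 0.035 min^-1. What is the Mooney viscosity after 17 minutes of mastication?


ML = ML0 * exp(-k * t)
ML = 118 * exp(-0.035 * 17)
ML = 118 * 0.5516
ML = 65.08 MU

65.08 MU


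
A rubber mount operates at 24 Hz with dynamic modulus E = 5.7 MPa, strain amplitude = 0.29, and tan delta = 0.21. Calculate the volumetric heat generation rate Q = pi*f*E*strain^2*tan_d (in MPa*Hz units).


Q = pi * f * E * strain^2 * tan_d
= pi * 24 * 5.7 * 0.29^2 * 0.21
= pi * 24 * 5.7 * 0.0841 * 0.21
= 7.5902

Q = 7.5902


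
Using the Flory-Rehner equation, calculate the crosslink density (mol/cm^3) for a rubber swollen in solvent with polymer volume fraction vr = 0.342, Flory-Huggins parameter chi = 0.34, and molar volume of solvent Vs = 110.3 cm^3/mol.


ln(1 - vr) = ln(1 - 0.342) = -0.4186
Numerator = -((-0.4186) + 0.342 + 0.34 * 0.342^2) = 0.0368
Denominator = 110.3 * (0.342^(1/3) - 0.342/2) = 58.2736
nu = 0.0368 / 58.2736 = 6.3121e-04 mol/cm^3

6.3121e-04 mol/cm^3


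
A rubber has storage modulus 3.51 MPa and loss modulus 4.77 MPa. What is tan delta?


tan delta = E'' / E'
= 4.77 / 3.51
= 1.359

tan delta = 1.359


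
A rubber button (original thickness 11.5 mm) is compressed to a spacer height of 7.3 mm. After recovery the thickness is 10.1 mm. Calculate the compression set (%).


CS = (t0 - recovered) / (t0 - ts) * 100
= (11.5 - 10.1) / (11.5 - 7.3) * 100
= 1.4 / 4.2 * 100
= 33.3%

33.3%


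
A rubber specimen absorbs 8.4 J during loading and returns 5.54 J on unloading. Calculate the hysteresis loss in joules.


Hysteresis loss = loading - unloading
= 8.4 - 5.54
= 2.86 J

2.86 J


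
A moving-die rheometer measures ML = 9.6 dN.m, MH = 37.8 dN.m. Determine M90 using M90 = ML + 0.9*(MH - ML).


M90 = ML + 0.9 * (MH - ML)
M90 = 9.6 + 0.9 * (37.8 - 9.6)
M90 = 9.6 + 0.9 * 28.2
M90 = 34.98 dN.m

34.98 dN.m


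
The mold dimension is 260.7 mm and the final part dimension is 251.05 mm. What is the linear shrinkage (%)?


Shrinkage = (mold - part) / mold * 100
= (260.7 - 251.05) / 260.7 * 100
= 9.65 / 260.7 * 100
= 3.7%

3.7%


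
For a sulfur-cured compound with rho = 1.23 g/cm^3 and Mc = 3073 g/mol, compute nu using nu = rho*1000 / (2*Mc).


nu = rho * 1000 / (2 * Mc)
nu = 1.23 * 1000 / (2 * 3073)
nu = 1230.0 / 6146
nu = 0.2001 mol/L

0.2001 mol/L


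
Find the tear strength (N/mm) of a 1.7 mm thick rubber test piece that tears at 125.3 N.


Tear strength = force / thickness
= 125.3 / 1.7
= 73.71 N/mm

73.71 N/mm


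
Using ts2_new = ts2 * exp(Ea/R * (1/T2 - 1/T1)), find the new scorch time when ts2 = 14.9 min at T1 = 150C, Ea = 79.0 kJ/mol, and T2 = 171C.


Convert temperatures: T1 = 150 + 273.15 = 423.15 K, T2 = 171 + 273.15 = 444.15 K
ts2_new = 14.9 * exp(79000 / 8.314 * (1/444.15 - 1/423.15))
1/T2 - 1/T1 = -1.1174e-04
ts2_new = 5.15 min

5.15 min


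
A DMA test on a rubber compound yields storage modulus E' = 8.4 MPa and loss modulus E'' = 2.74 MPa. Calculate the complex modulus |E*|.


|E*| = sqrt(E'^2 + E''^2)
= sqrt(8.4^2 + 2.74^2)
= sqrt(70.5600 + 7.5076)
= 8.836 MPa

8.836 MPa


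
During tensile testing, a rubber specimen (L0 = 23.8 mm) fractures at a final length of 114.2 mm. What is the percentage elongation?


Elongation = (Lf - L0) / L0 * 100
= (114.2 - 23.8) / 23.8 * 100
= 90.4 / 23.8 * 100
= 379.8%

379.8%


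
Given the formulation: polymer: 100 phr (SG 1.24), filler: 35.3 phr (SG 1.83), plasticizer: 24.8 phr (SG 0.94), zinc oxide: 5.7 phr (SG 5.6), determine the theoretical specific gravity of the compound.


Sum of weights = 165.8
Volume contributions:
  polymer: 100/1.24 = 80.6452
  filler: 35.3/1.83 = 19.2896
  plasticizer: 24.8/0.94 = 26.3830
  zinc oxide: 5.7/5.6 = 1.0179
Sum of volumes = 127.3356
SG = 165.8 / 127.3356 = 1.302

SG = 1.302


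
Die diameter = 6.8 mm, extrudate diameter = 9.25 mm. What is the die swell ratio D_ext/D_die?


Die swell ratio = D_extrudate / D_die
= 9.25 / 6.8
= 1.36

Die swell = 1.36


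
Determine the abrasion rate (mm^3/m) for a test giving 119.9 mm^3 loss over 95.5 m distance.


Rate = volume_loss / distance
= 119.9 / 95.5
= 1.255 mm^3/m

1.255 mm^3/m


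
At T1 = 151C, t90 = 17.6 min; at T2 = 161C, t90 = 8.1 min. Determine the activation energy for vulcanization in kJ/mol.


T1 = 424.15 K, T2 = 434.15 K
1/T1 - 1/T2 = 5.4305e-05
ln(t1/t2) = ln(17.6/8.1) = 0.7760
Ea = 8.314 * 0.7760 / 5.4305e-05 = 118809.3217 J/mol
Ea = 118.81 kJ/mol

118.81 kJ/mol


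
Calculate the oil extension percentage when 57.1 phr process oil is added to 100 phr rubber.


Oil % = oil / (100 + oil) * 100
= 57.1 / (100 + 57.1) * 100
= 57.1 / 157.1 * 100
= 36.35%

36.35%


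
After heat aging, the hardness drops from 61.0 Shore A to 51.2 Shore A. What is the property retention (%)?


Retention = aged / original * 100
= 51.2 / 61.0 * 100
= 83.9%

83.9%


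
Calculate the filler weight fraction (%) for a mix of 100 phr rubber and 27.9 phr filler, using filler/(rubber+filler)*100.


Filler % = filler / (rubber + filler) * 100
= 27.9 / (100 + 27.9) * 100
= 27.9 / 127.9 * 100
= 21.81%

21.81%


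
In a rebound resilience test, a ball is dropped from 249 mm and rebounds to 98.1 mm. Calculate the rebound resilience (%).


Resilience = h_rebound / h_drop * 100
= 98.1 / 249 * 100
= 39.4%

39.4%


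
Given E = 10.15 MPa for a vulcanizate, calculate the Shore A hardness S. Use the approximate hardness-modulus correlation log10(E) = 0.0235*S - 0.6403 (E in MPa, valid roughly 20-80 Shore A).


log10(E) = 0.0235*S - 0.6403  =>  S = (log10(E) + 0.6403) / 0.0235
log10(10.15) = 1.006466
S = (1.006466 + 0.6403) / 0.0235 = 1.646766 / 0.0235
S = 70.1

Shore A = 70.1


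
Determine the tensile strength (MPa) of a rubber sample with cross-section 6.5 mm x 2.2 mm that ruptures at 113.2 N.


Area = width * thickness = 6.5 * 2.2 = 14.3 mm^2
TS = force / area = 113.2 / 14.3 = 7.92 MPa

7.92 MPa


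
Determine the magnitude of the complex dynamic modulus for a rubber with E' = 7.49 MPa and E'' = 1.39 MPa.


|E*| = sqrt(E'^2 + E''^2)
= sqrt(7.49^2 + 1.39^2)
= sqrt(56.1001 + 1.9321)
= 7.618 MPa

7.618 MPa


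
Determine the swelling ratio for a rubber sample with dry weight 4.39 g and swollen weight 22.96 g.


Q = W_swollen / W_dry
Q = 22.96 / 4.39
Q = 5.23

Q = 5.23


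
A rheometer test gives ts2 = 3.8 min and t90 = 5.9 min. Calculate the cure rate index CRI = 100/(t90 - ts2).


CRI = 100 / (t90 - ts2)
= 100 / (5.9 - 3.8)
= 100 / 2.1
= 47.62 min^-1

47.62 min^-1


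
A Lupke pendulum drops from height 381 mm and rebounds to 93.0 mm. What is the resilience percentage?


Resilience = h_rebound / h_drop * 100
= 93.0 / 381 * 100
= 24.4%

24.4%


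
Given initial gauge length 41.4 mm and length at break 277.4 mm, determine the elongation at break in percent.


Elongation = (Lf - L0) / L0 * 100
= (277.4 - 41.4) / 41.4 * 100
= 236.0 / 41.4 * 100
= 570.0%

570.0%


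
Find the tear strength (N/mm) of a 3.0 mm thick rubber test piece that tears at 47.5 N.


Tear strength = force / thickness
= 47.5 / 3.0
= 15.83 N/mm

15.83 N/mm


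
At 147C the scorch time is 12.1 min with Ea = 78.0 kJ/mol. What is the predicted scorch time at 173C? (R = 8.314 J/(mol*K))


Convert temperatures: T1 = 147 + 273.15 = 420.15 K, T2 = 173 + 273.15 = 446.15 K
ts2_new = 12.1 * exp(78000 / 8.314 * (1/446.15 - 1/420.15))
1/T2 - 1/T1 = -1.3870e-04
ts2_new = 3.29 min

3.29 min


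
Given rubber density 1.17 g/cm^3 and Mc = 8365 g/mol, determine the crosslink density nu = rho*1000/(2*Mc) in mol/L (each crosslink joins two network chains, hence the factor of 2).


nu = rho * 1000 / (2 * Mc)
nu = 1.17 * 1000 / (2 * 8365)
nu = 1170.0 / 16730
nu = 0.0699 mol/L

0.0699 mol/L


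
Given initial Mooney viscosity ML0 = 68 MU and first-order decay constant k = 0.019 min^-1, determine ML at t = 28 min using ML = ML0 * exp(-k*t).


ML = ML0 * exp(-k * t)
ML = 68 * exp(-0.019 * 28)
ML = 68 * 0.5874
ML = 39.95 MU

39.95 MU


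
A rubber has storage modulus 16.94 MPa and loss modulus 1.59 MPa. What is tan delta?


tan delta = E'' / E'
= 1.59 / 16.94
= 0.0939

tan delta = 0.0939


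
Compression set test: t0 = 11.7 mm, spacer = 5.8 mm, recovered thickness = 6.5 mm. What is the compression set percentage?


CS = (t0 - recovered) / (t0 - ts) * 100
= (11.7 - 6.5) / (11.7 - 5.8) * 100
= 5.2 / 5.9 * 100
= 88.1%

88.1%


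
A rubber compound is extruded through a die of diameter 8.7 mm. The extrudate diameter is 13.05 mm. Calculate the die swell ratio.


Die swell ratio = D_extrudate / D_die
= 13.05 / 8.7
= 1.5

Die swell = 1.5


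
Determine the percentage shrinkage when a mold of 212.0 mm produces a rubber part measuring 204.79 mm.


Shrinkage = (mold - part) / mold * 100
= (212.0 - 204.79) / 212.0 * 100
= 7.21 / 212.0 * 100
= 3.4%

3.4%


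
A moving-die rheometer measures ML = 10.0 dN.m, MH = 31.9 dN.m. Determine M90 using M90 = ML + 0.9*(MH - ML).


M90 = ML + 0.9 * (MH - ML)
M90 = 10.0 + 0.9 * (31.9 - 10.0)
M90 = 10.0 + 0.9 * 21.9
M90 = 29.71 dN.m

29.71 dN.m


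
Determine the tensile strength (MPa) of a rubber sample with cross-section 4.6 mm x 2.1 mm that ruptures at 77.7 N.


Area = width * thickness = 4.6 * 2.1 = 9.66 mm^2
TS = force / area = 77.7 / 9.66 = 8.04 MPa

8.04 MPa


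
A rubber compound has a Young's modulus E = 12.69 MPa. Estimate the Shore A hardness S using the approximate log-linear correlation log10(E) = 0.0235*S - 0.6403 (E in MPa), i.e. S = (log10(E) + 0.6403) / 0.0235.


log10(E) = 0.0235*S - 0.6403  =>  S = (log10(E) + 0.6403) / 0.0235
log10(12.69) = 1.103462
S = (1.103462 + 0.6403) / 0.0235 = 1.743762 / 0.0235
S = 74.2

Shore A = 74.2


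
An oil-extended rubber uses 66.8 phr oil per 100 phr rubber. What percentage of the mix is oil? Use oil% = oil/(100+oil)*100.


Oil % = oil / (100 + oil) * 100
= 66.8 / (100 + 66.8) * 100
= 66.8 / 166.8 * 100
= 40.05%

40.05%


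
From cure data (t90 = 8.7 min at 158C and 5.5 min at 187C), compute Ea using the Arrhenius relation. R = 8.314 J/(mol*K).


T1 = 431.15 K, T2 = 460.15 K
1/T1 - 1/T2 = 1.4617e-04
ln(t1/t2) = ln(8.7/5.5) = 0.4586
Ea = 8.314 * 0.4586 / 1.4617e-04 = 26082.5561 J/mol
Ea = 26.08 kJ/mol

26.08 kJ/mol


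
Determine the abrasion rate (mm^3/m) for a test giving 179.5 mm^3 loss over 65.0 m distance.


Rate = volume_loss / distance
= 179.5 / 65.0
= 2.762 mm^3/m

2.762 mm^3/m


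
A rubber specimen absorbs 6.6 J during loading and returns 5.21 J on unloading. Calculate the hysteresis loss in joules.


Hysteresis loss = loading - unloading
= 6.6 - 5.21
= 1.39 J

1.39 J


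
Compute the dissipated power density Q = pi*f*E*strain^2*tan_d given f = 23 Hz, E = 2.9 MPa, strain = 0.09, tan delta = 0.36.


Q = pi * f * E * strain^2 * tan_d
= pi * 23 * 2.9 * 0.09^2 * 0.36
= pi * 23 * 2.9 * 0.0081 * 0.36
= 0.6110

Q = 0.6110


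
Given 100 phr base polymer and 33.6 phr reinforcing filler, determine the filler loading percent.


Filler % = filler / (rubber + filler) * 100
= 33.6 / (100 + 33.6) * 100
= 33.6 / 133.6 * 100
= 25.15%

25.15%


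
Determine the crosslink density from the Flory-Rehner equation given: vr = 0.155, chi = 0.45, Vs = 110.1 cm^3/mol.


ln(1 - vr) = ln(1 - 0.155) = -0.1684
Numerator = -((-0.1684) + 0.155 + 0.45 * 0.155^2) = 0.0026
Denominator = 110.1 * (0.155^(1/3) - 0.155/2) = 50.6095
nu = 0.0026 / 50.6095 = 5.1520e-05 mol/cm^3

5.1520e-05 mol/cm^3


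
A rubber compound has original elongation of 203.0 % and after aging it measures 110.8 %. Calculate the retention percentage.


Retention = aged / original * 100
= 110.8 / 203.0 * 100
= 54.6%

54.6%


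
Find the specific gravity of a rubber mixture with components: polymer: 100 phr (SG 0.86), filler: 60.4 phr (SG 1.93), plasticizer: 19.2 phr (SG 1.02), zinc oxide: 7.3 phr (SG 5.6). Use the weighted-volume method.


Sum of weights = 186.9
Volume contributions:
  polymer: 100/0.86 = 116.2791
  filler: 60.4/1.93 = 31.2953
  plasticizer: 19.2/1.02 = 18.8235
  zinc oxide: 7.3/5.6 = 1.3036
Sum of volumes = 167.7015
SG = 186.9 / 167.7015 = 1.114

SG = 1.114


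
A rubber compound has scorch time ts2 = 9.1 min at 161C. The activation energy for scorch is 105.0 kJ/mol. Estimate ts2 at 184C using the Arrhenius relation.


Convert temperatures: T1 = 161 + 273.15 = 434.15 K, T2 = 184 + 273.15 = 457.15 K
ts2_new = 9.1 * exp(105000 / 8.314 * (1/457.15 - 1/434.15))
1/T2 - 1/T1 = -1.1589e-04
ts2_new = 2.11 min

2.11 min


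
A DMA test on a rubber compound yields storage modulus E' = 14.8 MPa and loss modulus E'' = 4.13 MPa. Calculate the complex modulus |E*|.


|E*| = sqrt(E'^2 + E''^2)
= sqrt(14.8^2 + 4.13^2)
= sqrt(219.0400 + 17.0569)
= 15.365 MPa

15.365 MPa


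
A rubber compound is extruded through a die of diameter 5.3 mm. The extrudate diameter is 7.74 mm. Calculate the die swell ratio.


Die swell ratio = D_extrudate / D_die
= 7.74 / 5.3
= 1.46

Die swell = 1.46


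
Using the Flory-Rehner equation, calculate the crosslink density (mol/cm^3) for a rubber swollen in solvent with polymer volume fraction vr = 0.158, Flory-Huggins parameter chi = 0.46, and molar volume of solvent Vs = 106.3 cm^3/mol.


ln(1 - vr) = ln(1 - 0.158) = -0.1720
Numerator = -((-0.1720) + 0.158 + 0.46 * 0.158^2) = 0.0025
Denominator = 106.3 * (0.158^(1/3) - 0.158/2) = 49.0694
nu = 0.0025 / 49.0694 = 5.0782e-05 mol/cm^3

5.0782e-05 mol/cm^3


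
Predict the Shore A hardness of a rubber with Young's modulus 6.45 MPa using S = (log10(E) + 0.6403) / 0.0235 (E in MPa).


log10(E) = 0.0235*S - 0.6403  =>  S = (log10(E) + 0.6403) / 0.0235
log10(6.45) = 0.809560
S = (0.809560 + 0.6403) / 0.0235 = 1.449860 / 0.0235
S = 61.7

Shore A = 61.7


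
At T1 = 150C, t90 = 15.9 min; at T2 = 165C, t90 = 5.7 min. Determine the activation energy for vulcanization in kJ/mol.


T1 = 423.15 K, T2 = 438.15 K
1/T1 - 1/T2 = 8.0905e-05
ln(t1/t2) = ln(15.9/5.7) = 1.0259
Ea = 8.314 * 1.0259 / 8.0905e-05 = 105419.5183 J/mol
Ea = 105.42 kJ/mol

105.42 kJ/mol


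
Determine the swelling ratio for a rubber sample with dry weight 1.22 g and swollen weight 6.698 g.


Q = W_swollen / W_dry
Q = 6.698 / 1.22
Q = 5.49

Q = 5.49


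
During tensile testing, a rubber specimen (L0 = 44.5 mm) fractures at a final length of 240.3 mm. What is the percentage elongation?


Elongation = (Lf - L0) / L0 * 100
= (240.3 - 44.5) / 44.5 * 100
= 195.8 / 44.5 * 100
= 440.0%

440.0%


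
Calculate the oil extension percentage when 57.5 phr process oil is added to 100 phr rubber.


Oil % = oil / (100 + oil) * 100
= 57.5 / (100 + 57.5) * 100
= 57.5 / 157.5 * 100
= 36.51%

36.51%


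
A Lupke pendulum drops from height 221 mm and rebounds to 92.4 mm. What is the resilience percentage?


Resilience = h_rebound / h_drop * 100
= 92.4 / 221 * 100
= 41.8%

41.8%


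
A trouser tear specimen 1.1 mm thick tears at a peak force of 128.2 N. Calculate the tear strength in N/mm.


Tear strength = force / thickness
= 128.2 / 1.1
= 116.55 N/mm

116.55 N/mm


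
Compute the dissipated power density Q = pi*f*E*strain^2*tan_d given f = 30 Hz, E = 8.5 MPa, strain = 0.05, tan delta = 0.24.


Q = pi * f * E * strain^2 * tan_d
= pi * 30 * 8.5 * 0.05^2 * 0.24
= pi * 30 * 8.5 * 0.0025 * 0.24
= 0.4807

Q = 0.4807


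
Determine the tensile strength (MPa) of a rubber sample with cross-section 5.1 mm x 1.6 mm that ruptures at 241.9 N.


Area = width * thickness = 5.1 * 1.6 = 8.16 mm^2
TS = force / area = 241.9 / 8.16 = 29.64 MPa

29.64 MPa


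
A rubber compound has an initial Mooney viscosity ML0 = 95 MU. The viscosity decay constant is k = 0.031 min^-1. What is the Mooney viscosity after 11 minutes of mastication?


ML = ML0 * exp(-k * t)
ML = 95 * exp(-0.031 * 11)
ML = 95 * 0.7111
ML = 67.55 MU

67.55 MU


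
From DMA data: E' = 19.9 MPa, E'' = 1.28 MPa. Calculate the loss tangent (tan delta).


tan delta = E'' / E'
= 1.28 / 19.9
= 0.0643

tan delta = 0.0643


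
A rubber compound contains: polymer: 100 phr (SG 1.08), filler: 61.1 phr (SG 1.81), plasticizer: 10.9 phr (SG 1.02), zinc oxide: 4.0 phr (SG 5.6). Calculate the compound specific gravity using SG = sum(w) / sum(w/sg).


Sum of weights = 176.0
Volume contributions:
  polymer: 100/1.08 = 92.5926
  filler: 61.1/1.81 = 33.7569
  plasticizer: 10.9/1.02 = 10.6863
  zinc oxide: 4.0/5.6 = 0.7143
Sum of volumes = 137.7501
SG = 176.0 / 137.7501 = 1.278

SG = 1.278


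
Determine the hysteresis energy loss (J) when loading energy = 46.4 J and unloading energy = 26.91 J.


Hysteresis loss = loading - unloading
= 46.4 - 26.91
= 19.49 J

19.49 J


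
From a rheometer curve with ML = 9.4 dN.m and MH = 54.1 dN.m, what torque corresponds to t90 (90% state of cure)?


M90 = ML + 0.9 * (MH - ML)
M90 = 9.4 + 0.9 * (54.1 - 9.4)
M90 = 9.4 + 0.9 * 44.7
M90 = 49.63 dN.m

49.63 dN.m


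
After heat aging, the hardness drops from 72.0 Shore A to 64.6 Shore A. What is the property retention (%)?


Retention = aged / original * 100
= 64.6 / 72.0 * 100
= 89.7%

89.7%


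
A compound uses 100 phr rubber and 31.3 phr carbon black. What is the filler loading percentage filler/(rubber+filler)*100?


Filler % = filler / (rubber + filler) * 100
= 31.3 / (100 + 31.3) * 100
= 31.3 / 131.3 * 100
= 23.84%

23.84%


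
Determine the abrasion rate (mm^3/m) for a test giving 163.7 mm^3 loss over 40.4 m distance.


Rate = volume_loss / distance
= 163.7 / 40.4
= 4.052 mm^3/m

4.052 mm^3/m


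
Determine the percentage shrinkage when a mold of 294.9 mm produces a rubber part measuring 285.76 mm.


Shrinkage = (mold - part) / mold * 100
= (294.9 - 285.76) / 294.9 * 100
= 9.14 / 294.9 * 100
= 3.1%

3.1%


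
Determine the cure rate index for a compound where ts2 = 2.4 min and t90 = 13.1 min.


CRI = 100 / (t90 - ts2)
= 100 / (13.1 - 2.4)
= 100 / 10.7
= 9.35 min^-1

9.35 min^-1


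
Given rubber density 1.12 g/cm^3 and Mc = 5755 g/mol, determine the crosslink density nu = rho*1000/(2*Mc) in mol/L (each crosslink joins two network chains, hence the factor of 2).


nu = rho * 1000 / (2 * Mc)
nu = 1.12 * 1000 / (2 * 5755)
nu = 1120.0 / 11510
nu = 0.0973 mol/L

0.0973 mol/L


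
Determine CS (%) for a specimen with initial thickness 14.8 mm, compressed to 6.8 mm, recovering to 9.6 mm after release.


CS = (t0 - recovered) / (t0 - ts) * 100
= (14.8 - 9.6) / (14.8 - 6.8) * 100
= 5.2 / 8.0 * 100
= 65.0%

65.0%


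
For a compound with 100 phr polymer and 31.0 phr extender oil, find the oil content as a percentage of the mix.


Oil % = oil / (100 + oil) * 100
= 31.0 / (100 + 31.0) * 100
= 31.0 / 131.0 * 100
= 23.66%

23.66%


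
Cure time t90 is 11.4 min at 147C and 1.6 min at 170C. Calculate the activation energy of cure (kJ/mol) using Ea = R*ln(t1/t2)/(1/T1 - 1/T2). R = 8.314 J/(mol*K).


T1 = 420.15 K, T2 = 443.15 K
1/T1 - 1/T2 = 1.2353e-04
ln(t1/t2) = ln(11.4/1.6) = 1.9636
Ea = 8.314 * 1.9636 / 1.2353e-04 = 132157.7026 J/mol
Ea = 132.16 kJ/mol

132.16 kJ/mol


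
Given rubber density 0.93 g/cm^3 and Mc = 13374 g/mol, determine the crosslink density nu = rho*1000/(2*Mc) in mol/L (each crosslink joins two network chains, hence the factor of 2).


nu = rho * 1000 / (2 * Mc)
nu = 0.93 * 1000 / (2 * 13374)
nu = 930.0 / 26748
nu = 0.0348 mol/L

0.0348 mol/L


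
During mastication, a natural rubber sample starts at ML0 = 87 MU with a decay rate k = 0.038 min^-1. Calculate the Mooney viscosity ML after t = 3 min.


ML = ML0 * exp(-k * t)
ML = 87 * exp(-0.038 * 3)
ML = 87 * 0.8923
ML = 77.63 MU

77.63 MU


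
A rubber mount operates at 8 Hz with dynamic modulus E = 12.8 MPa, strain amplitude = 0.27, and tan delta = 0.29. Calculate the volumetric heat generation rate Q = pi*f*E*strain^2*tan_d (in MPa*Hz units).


Q = pi * f * E * strain^2 * tan_d
= pi * 8 * 12.8 * 0.27^2 * 0.29
= pi * 8 * 12.8 * 0.0729 * 0.29
= 6.8010

Q = 6.8010


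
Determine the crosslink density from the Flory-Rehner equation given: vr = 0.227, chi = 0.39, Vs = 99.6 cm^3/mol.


ln(1 - vr) = ln(1 - 0.227) = -0.2575
Numerator = -((-0.2575) + 0.227 + 0.39 * 0.227^2) = 0.0104
Denominator = 99.6 * (0.227^(1/3) - 0.227/2) = 49.4531
nu = 0.0104 / 49.4531 = 2.0989e-04 mol/cm^3

2.0989e-04 mol/cm^3


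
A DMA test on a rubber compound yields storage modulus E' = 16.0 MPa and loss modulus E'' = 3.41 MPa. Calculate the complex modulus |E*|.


|E*| = sqrt(E'^2 + E''^2)
= sqrt(16.0^2 + 3.41^2)
= sqrt(256.0000 + 11.6281)
= 16.359 MPa

16.359 MPa


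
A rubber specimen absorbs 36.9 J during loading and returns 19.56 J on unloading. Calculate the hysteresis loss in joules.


Hysteresis loss = loading - unloading
= 36.9 - 19.56
= 17.34 J

17.34 J


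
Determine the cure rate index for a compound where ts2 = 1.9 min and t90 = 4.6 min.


CRI = 100 / (t90 - ts2)
= 100 / (4.6 - 1.9)
= 100 / 2.7
= 37.04 min^-1

37.04 min^-1


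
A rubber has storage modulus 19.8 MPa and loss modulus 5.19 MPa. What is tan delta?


tan delta = E'' / E'
= 5.19 / 19.8
= 0.2621

tan delta = 0.2621


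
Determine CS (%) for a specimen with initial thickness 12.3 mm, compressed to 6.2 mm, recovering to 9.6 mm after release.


CS = (t0 - recovered) / (t0 - ts) * 100
= (12.3 - 9.6) / (12.3 - 6.2) * 100
= 2.7 / 6.1 * 100
= 44.3%

44.3%


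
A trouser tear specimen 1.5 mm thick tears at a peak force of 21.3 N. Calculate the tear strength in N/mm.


Tear strength = force / thickness
= 21.3 / 1.5
= 14.2 N/mm

14.2 N/mm


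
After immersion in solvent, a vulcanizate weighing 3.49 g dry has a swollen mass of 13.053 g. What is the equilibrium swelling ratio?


Q = W_swollen / W_dry
Q = 13.053 / 3.49
Q = 3.74

Q = 3.74


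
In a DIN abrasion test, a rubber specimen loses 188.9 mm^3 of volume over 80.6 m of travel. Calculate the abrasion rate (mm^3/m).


Rate = volume_loss / distance
= 188.9 / 80.6
= 2.344 mm^3/m

2.344 mm^3/m


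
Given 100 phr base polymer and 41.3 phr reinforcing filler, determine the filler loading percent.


Filler % = filler / (rubber + filler) * 100
= 41.3 / (100 + 41.3) * 100
= 41.3 / 141.3 * 100
= 29.23%

29.23%


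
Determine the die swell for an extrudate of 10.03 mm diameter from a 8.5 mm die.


Die swell ratio = D_extrudate / D_die
= 10.03 / 8.5
= 1.18

Die swell = 1.18


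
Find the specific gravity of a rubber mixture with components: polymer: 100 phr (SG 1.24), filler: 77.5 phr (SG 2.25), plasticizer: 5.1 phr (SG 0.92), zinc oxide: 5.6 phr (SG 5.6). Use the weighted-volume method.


Sum of weights = 188.2
Volume contributions:
  polymer: 100/1.24 = 80.6452
  filler: 77.5/2.25 = 34.4444
  plasticizer: 5.1/0.92 = 5.5435
  zinc oxide: 5.6/5.6 = 1.0000
Sum of volumes = 121.6331
SG = 188.2 / 121.6331 = 1.547

SG = 1.547


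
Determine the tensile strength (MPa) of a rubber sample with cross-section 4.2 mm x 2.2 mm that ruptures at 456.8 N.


Area = width * thickness = 4.2 * 2.2 = 9.24 mm^2
TS = force / area = 456.8 / 9.24 = 49.44 MPa

49.44 MPa


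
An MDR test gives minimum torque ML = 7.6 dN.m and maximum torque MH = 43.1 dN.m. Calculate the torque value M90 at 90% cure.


M90 = ML + 0.9 * (MH - ML)
M90 = 7.6 + 0.9 * (43.1 - 7.6)
M90 = 7.6 + 0.9 * 35.5
M90 = 39.55 dN.m

39.55 dN.m


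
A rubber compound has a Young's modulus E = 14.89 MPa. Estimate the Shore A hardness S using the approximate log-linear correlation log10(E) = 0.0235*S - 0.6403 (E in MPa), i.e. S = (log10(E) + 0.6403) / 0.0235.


log10(E) = 0.0235*S - 0.6403  =>  S = (log10(E) + 0.6403) / 0.0235
log10(14.89) = 1.172895
S = (1.172895 + 0.6403) / 0.0235 = 1.813195 / 0.0235
S = 77.2

Shore A = 77.2


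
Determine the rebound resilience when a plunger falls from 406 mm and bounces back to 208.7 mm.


Resilience = h_rebound / h_drop * 100
= 208.7 / 406 * 100
= 51.4%

51.4%


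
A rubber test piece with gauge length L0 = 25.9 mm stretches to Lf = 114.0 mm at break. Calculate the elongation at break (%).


Elongation = (Lf - L0) / L0 * 100
= (114.0 - 25.9) / 25.9 * 100
= 88.1 / 25.9 * 100
= 340.2%

340.2%


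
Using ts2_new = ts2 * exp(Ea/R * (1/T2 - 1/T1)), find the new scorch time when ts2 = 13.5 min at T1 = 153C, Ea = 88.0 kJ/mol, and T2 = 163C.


Convert temperatures: T1 = 153 + 273.15 = 426.15 K, T2 = 163 + 273.15 = 436.15 K
ts2_new = 13.5 * exp(88000 / 8.314 * (1/436.15 - 1/426.15))
1/T2 - 1/T1 = -5.3802e-05
ts2_new = 7.64 min

7.64 min


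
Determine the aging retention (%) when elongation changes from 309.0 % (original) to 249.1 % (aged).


Retention = aged / original * 100
= 249.1 / 309.0 * 100
= 80.6%

80.6%


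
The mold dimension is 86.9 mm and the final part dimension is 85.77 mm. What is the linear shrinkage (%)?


Shrinkage = (mold - part) / mold * 100
= (86.9 - 85.77) / 86.9 * 100
= 1.13 / 86.9 * 100
= 1.3%

1.3%


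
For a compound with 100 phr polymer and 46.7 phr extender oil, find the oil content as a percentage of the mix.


Oil % = oil / (100 + oil) * 100
= 46.7 / (100 + 46.7) * 100
= 46.7 / 146.7 * 100
= 31.83%

31.83%


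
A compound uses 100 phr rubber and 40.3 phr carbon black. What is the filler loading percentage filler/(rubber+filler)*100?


Filler % = filler / (rubber + filler) * 100
= 40.3 / (100 + 40.3) * 100
= 40.3 / 140.3 * 100
= 28.72%

28.72%


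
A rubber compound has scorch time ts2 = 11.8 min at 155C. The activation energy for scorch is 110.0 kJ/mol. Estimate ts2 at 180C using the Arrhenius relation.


Convert temperatures: T1 = 155 + 273.15 = 428.15 K, T2 = 180 + 273.15 = 453.15 K
ts2_new = 11.8 * exp(110000 / 8.314 * (1/453.15 - 1/428.15))
1/T2 - 1/T1 = -1.2886e-04
ts2_new = 2.15 min

2.15 min


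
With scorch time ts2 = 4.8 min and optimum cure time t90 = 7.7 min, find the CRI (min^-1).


CRI = 100 / (t90 - ts2)
= 100 / (7.7 - 4.8)
= 100 / 2.9
= 34.48 min^-1

34.48 min^-1


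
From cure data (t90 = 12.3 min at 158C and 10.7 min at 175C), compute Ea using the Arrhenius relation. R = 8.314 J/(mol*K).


T1 = 431.15 K, T2 = 448.15 K
1/T1 - 1/T2 = 8.7983e-05
ln(t1/t2) = ln(12.3/10.7) = 0.1394
Ea = 8.314 * 0.1394 / 8.7983e-05 = 13168.5231 J/mol
Ea = 13.17 kJ/mol

13.17 kJ/mol


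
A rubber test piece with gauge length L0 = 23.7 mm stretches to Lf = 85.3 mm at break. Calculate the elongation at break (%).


Elongation = (Lf - L0) / L0 * 100
= (85.3 - 23.7) / 23.7 * 100
= 61.6 / 23.7 * 100
= 259.9%

259.9%


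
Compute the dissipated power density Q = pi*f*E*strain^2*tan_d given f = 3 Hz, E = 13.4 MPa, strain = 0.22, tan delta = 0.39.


Q = pi * f * E * strain^2 * tan_d
= pi * 3 * 13.4 * 0.22^2 * 0.39
= pi * 3 * 13.4 * 0.0484 * 0.39
= 2.3839

Q = 2.3839


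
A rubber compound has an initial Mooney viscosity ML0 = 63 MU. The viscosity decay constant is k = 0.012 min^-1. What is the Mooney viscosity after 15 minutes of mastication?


ML = ML0 * exp(-k * t)
ML = 63 * exp(-0.012 * 15)
ML = 63 * 0.8353
ML = 52.62 MU

52.62 MU


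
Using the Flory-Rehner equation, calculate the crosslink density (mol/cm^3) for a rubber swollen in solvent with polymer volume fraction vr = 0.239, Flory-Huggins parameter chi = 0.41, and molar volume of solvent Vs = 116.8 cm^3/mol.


ln(1 - vr) = ln(1 - 0.239) = -0.2731
Numerator = -((-0.2731) + 0.239 + 0.41 * 0.239^2) = 0.0107
Denominator = 116.8 * (0.239^(1/3) - 0.239/2) = 58.5264
nu = 0.0107 / 58.5264 = 1.8286e-04 mol/cm^3

1.8286e-04 mol/cm^3


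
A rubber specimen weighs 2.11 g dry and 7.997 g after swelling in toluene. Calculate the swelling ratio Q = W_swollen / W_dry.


Q = W_swollen / W_dry
Q = 7.997 / 2.11
Q = 3.79

Q = 3.79


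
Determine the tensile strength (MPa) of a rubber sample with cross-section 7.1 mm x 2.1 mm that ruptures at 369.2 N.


Area = width * thickness = 7.1 * 2.1 = 14.91 mm^2
TS = force / area = 369.2 / 14.91 = 24.76 MPa

24.76 MPa


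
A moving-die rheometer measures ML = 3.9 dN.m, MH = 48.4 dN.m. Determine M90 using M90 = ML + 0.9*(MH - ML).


M90 = ML + 0.9 * (MH - ML)
M90 = 3.9 + 0.9 * (48.4 - 3.9)
M90 = 3.9 + 0.9 * 44.5
M90 = 43.95 dN.m

43.95 dN.m


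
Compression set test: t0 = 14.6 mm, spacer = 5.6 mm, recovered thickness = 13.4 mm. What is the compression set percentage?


CS = (t0 - recovered) / (t0 - ts) * 100
= (14.6 - 13.4) / (14.6 - 5.6) * 100
= 1.2 / 9.0 * 100
= 13.3%

13.3%


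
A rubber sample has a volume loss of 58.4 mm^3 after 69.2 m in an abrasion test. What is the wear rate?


Rate = volume_loss / distance
= 58.4 / 69.2
= 0.844 mm^3/m

0.844 mm^3/m


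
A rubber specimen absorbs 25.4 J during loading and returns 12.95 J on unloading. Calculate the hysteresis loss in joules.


Hysteresis loss = loading - unloading
= 25.4 - 12.95
= 12.45 J

12.45 J


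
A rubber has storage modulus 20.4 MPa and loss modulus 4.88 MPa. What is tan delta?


tan delta = E'' / E'
= 4.88 / 20.4
= 0.2392

tan delta = 0.2392


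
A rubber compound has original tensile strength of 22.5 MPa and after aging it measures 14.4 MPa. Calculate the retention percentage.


Retention = aged / original * 100
= 14.4 / 22.5 * 100
= 64.0%

64.0%


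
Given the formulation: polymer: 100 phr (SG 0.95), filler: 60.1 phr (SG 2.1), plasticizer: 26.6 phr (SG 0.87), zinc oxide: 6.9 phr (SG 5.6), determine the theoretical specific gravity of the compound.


Sum of weights = 193.6
Volume contributions:
  polymer: 100/0.95 = 105.2632
  filler: 60.1/2.1 = 28.6190
  plasticizer: 26.6/0.87 = 30.5747
  zinc oxide: 6.9/5.6 = 1.2321
Sum of volumes = 165.6891
SG = 193.6 / 165.6891 = 1.168

SG = 1.168


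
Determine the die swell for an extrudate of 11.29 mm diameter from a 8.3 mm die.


Die swell ratio = D_extrudate / D_die
= 11.29 / 8.3
= 1.36

Die swell = 1.36


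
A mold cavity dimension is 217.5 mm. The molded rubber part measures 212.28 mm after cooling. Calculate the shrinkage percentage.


Shrinkage = (mold - part) / mold * 100
= (217.5 - 212.28) / 217.5 * 100
= 5.22 / 217.5 * 100
= 2.4%

2.4%


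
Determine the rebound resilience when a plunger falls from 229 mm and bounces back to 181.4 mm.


Resilience = h_rebound / h_drop * 100
= 181.4 / 229 * 100
= 79.2%

79.2%


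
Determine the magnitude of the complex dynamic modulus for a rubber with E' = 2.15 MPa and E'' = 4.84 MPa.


|E*| = sqrt(E'^2 + E''^2)
= sqrt(2.15^2 + 4.84^2)
= sqrt(4.6225 + 23.4256)
= 5.296 MPa

5.296 MPa


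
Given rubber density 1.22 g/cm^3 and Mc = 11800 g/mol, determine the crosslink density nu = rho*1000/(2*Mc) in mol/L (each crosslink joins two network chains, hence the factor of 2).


nu = rho * 1000 / (2 * Mc)
nu = 1.22 * 1000 / (2 * 11800)
nu = 1220.0 / 23600
nu = 0.0517 mol/L

0.0517 mol/L


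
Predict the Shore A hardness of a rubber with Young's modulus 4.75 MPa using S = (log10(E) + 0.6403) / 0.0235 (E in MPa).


log10(E) = 0.0235*S - 0.6403  =>  S = (log10(E) + 0.6403) / 0.0235
log10(4.75) = 0.676694
S = (0.676694 + 0.6403) / 0.0235 = 1.316994 / 0.0235
S = 56.0

Shore A = 56.0


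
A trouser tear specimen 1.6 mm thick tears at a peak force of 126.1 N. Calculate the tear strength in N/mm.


Tear strength = force / thickness
= 126.1 / 1.6
= 78.81 N/mm

78.81 N/mm


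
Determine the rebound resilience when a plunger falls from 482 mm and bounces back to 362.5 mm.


Resilience = h_rebound / h_drop * 100
= 362.5 / 482 * 100
= 75.2%

75.2%


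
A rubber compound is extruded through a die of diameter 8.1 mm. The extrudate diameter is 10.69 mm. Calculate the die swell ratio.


Die swell ratio = D_extrudate / D_die
= 10.69 / 8.1
= 1.32

Die swell = 1.32


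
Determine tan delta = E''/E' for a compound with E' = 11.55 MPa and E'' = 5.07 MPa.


tan delta = E'' / E'
= 5.07 / 11.55
= 0.439

tan delta = 0.439


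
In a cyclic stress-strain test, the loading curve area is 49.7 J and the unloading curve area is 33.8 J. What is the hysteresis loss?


Hysteresis loss = loading - unloading
= 49.7 - 33.8
= 15.9 J

15.9 J


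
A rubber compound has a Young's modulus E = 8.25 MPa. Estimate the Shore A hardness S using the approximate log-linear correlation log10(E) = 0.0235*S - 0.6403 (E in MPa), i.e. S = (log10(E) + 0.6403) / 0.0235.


log10(E) = 0.0235*S - 0.6403  =>  S = (log10(E) + 0.6403) / 0.0235
log10(8.25) = 0.916454
S = (0.916454 + 0.6403) / 0.0235 = 1.556754 / 0.0235
S = 66.2

Shore A = 66.2


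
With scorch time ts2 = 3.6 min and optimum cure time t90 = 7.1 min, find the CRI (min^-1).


CRI = 100 / (t90 - ts2)
= 100 / (7.1 - 3.6)
= 100 / 3.5
= 28.57 min^-1

28.57 min^-1


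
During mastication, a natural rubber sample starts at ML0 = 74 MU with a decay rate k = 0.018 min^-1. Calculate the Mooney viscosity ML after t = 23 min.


ML = ML0 * exp(-k * t)
ML = 74 * exp(-0.018 * 23)
ML = 74 * 0.6610
ML = 48.91 MU

48.91 MU


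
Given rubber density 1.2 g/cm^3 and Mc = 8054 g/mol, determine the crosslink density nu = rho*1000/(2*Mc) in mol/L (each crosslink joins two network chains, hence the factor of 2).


nu = rho * 1000 / (2 * Mc)
nu = 1.2 * 1000 / (2 * 8054)
nu = 1200.0 / 16108
nu = 0.0745 mol/L

0.0745 mol/L


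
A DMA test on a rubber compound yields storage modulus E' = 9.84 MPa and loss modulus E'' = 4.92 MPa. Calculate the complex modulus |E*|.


|E*| = sqrt(E'^2 + E''^2)
= sqrt(9.84^2 + 4.92^2)
= sqrt(96.8256 + 24.2064)
= 11.001 MPa

11.001 MPa


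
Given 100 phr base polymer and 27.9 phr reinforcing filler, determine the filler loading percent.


Filler % = filler / (rubber + filler) * 100
= 27.9 / (100 + 27.9) * 100
= 27.9 / 127.9 * 100
= 21.81%

21.81%


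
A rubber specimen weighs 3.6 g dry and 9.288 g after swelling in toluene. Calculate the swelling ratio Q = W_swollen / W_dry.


Q = W_swollen / W_dry
Q = 9.288 / 3.6
Q = 2.58

Q = 2.58


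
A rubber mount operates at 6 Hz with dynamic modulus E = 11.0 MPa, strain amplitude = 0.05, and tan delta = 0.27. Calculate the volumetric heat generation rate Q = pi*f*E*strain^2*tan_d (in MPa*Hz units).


Q = pi * f * E * strain^2 * tan_d
= pi * 6 * 11.0 * 0.05^2 * 0.27
= pi * 6 * 11.0 * 0.0025 * 0.27
= 0.1400

Q = 0.1400


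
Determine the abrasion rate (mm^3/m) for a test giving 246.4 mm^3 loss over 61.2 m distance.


Rate = volume_loss / distance
= 246.4 / 61.2
= 4.026 mm^3/m

4.026 mm^3/m


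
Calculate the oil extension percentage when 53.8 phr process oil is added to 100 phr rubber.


Oil % = oil / (100 + oil) * 100
= 53.8 / (100 + 53.8) * 100
= 53.8 / 153.8 * 100
= 34.98%

34.98%


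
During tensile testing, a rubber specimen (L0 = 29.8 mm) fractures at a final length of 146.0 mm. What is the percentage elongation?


Elongation = (Lf - L0) / L0 * 100
= (146.0 - 29.8) / 29.8 * 100
= 116.2 / 29.8 * 100
= 389.9%

389.9%


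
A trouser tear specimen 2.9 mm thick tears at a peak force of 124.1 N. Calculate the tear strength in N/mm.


Tear strength = force / thickness
= 124.1 / 2.9
= 42.79 N/mm

42.79 N/mm


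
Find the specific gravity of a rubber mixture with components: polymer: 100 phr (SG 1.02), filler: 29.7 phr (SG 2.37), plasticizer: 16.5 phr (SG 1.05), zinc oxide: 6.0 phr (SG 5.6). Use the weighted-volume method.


Sum of weights = 152.2
Volume contributions:
  polymer: 100/1.02 = 98.0392
  filler: 29.7/2.37 = 12.5316
  plasticizer: 16.5/1.05 = 15.7143
  zinc oxide: 6.0/5.6 = 1.0714
Sum of volumes = 127.3566
SG = 152.2 / 127.3566 = 1.195

SG = 1.195
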